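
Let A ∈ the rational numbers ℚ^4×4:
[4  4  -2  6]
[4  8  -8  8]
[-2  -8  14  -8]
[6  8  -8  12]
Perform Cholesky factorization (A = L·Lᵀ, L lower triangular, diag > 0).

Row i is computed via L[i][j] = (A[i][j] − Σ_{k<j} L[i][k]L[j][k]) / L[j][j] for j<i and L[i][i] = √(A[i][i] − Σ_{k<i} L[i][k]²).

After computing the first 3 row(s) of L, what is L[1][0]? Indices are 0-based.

Step 1: L[0][0] = √(4) = 2.
  L[1][0] = (4) / L[0][0] = 2.
Step 2: L[1][1] = √(4) = 2.
  L[2][0] = (-2) / L[0][0] = -1.
  L[2][1] = (-6) / L[1][1] = -3.
Step 3: L[2][2] = √(4) = 2.

L[1][0] = 2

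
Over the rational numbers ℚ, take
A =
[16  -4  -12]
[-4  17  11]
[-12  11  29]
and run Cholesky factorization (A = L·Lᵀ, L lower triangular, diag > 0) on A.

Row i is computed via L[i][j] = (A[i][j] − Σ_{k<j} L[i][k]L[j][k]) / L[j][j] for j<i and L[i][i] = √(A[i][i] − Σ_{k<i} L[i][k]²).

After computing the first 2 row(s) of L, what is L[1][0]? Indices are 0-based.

Step 1: L[0][0] = √(16) = 4.
  L[1][0] = (-4) / L[0][0] = -1.
Step 2: L[1][1] = √(16) = 4.

L[1][0] = -1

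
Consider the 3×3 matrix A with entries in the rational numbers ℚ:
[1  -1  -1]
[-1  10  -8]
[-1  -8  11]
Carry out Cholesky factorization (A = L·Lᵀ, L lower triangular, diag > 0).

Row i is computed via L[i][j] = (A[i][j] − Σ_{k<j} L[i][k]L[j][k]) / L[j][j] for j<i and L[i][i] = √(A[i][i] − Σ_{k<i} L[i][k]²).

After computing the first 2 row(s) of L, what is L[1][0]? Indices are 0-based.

L[1][0] = -1

Step 1: L[0][0] = √(1) = 1.
  L[1][0] = (-1) / L[0][0] = -1.
Step 2: L[1][1] = √(9) = 3.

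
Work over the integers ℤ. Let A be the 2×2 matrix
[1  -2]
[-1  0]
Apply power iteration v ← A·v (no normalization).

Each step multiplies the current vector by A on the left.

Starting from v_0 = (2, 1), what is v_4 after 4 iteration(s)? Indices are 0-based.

v_4 = (12, -4)

v_0 = (2, 1).
v_1 = A·v_0 = (0, -2).
v_2 = A·v_1 = (4, 0).
v_3 = A·v_2 = (4, -4).
v_4 = A·v_3 = (12, -4).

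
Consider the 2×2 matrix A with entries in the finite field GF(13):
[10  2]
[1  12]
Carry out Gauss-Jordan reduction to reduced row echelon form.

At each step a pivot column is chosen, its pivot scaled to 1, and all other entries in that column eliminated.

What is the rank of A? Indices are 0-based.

rank = 2

pivot(0,0)=10: scale R0 → (1, 8)
  clear (1,0): R1 −= (1)R0 → (0, 4)
pivot(1,1)=4: scale R1 → (0, 1)
  clear (0,1): R0 −= (8)R1 → (1, 0)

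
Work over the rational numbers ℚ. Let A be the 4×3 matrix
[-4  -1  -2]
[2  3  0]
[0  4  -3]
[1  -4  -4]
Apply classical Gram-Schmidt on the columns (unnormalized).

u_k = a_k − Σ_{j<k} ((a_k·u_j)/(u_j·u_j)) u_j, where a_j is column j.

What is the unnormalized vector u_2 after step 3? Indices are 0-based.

u_2 = (-59/47, -95/141, -491/141, -518/141)

Step 1: u_0 = a_0 = (-4, 2, 0, 1).
Step 2: u_1 = a_1 − (2/7)·u_0 = (1/7, 17/7, 4, -30/7).
Step 3: u_2 = a_2 − (4/21)·u_0 − (17/141)·u_1 = (-59/47, -95/141, -491/141, -518/141).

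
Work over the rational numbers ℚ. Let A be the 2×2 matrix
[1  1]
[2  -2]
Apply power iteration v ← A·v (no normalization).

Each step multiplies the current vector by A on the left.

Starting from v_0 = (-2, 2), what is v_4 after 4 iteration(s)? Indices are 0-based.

v_4 = (-40, 112)

v_0 = (-2, 2).
v_1 = A·v_0 = (0, -8).
v_2 = A·v_1 = (-8, 16).
v_3 = A·v_2 = (8, -48).
v_4 = A·v_3 = (-40, 112).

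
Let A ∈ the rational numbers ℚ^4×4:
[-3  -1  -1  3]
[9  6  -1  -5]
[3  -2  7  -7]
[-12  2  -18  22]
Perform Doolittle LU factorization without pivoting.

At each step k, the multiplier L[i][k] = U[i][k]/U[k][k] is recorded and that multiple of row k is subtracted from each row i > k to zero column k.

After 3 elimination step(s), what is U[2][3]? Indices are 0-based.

[col 0] pivot -3
  R1 -= -3*R0 → (0, 3, -4, 4)  (L[1][0] := -3)
  R2 -= -1*R0 → (0, -3, 6, -4)  (L[2][0] := -1)
  R3 -= 4*R0 → (0, 6, -14, 10)  (L[3][0] := 4)
[col 1] pivot 3
  R2 -= -1*R1 → (0, 0, 2, 0)  (L[2][1] := -1)
  R3 -= 2*R1 → (0, 0, -6, 2)  (L[3][1] := 2)
[col 2] pivot 2
  R3 -= -3*R2 → (0, 0, 0, 2)  (L[3][2] := -3)

U[2][3] = 0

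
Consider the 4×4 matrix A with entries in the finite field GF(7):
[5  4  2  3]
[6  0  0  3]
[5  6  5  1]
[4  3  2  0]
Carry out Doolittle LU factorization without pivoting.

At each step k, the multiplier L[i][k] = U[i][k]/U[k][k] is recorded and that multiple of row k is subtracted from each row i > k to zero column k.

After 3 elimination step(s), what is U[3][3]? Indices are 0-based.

U[3][3] = 3

Step 1: pivot at (0,0) is 5.
  row1 ← row1 − (4)·row0  ⇒  L[1][0]=4, U row1=(0, 5, 6, 5)
  row2 ← row2 − (1)·row0  ⇒  L[2][0]=1, U row2=(0, 2, 3, 5)
  row3 ← row3 − (5)·row0  ⇒  L[3][0]=5, U row3=(0, 4, 6, 6)
Step 2: pivot at (1,1) is 5.
  row2 ← row2 − (6)·row1  ⇒  L[2][1]=6, U row2=(0, 0, 2, 3)
  row3 ← row3 − (5)·row1  ⇒  L[3][1]=5, U row3=(0, 0, 4, 2)
Step 3: pivot at (2,2) is 2.
  row3 ← row3 − (2)·row2  ⇒  L[3][2]=2, U row3=(0, 0, 0, 3)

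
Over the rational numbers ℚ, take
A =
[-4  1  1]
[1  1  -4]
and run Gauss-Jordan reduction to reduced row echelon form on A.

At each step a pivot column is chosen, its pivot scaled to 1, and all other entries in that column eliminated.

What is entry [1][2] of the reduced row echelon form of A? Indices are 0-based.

[1] R0 /= -4  ⇒  (1, -1/4, -1/4)
     R1 -= 1·R0  ⇒  (0, 5/4, -15/4)
[2] R1 /= 5/4  ⇒  (0, 1, -3)
     R0 -= -1/4·R1  ⇒  (1, 0, -1)

M[1][2] = -3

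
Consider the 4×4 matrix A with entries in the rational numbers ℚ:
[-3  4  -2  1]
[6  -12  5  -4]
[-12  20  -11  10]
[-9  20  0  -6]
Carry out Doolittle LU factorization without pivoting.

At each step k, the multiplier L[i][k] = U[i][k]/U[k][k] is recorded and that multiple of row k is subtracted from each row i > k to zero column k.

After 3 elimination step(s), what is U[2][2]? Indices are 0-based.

k=0: U[0][0]=-3
  eliminate (1,0): mult=-2, new row 1: (0, -4, 1, -2); set L[1][0]=-2
  eliminate (2,0): mult=4, new row 2: (0, 4, -3, 6); set L[2][0]=4
  eliminate (3,0): mult=3, new row 3: (0, 8, 6, -9); set L[3][0]=3
k=1: U[1][1]=-4
  eliminate (2,1): mult=-1, new row 2: (0, 0, -2, 4); set L[2][1]=-1
  eliminate (3,1): mult=-2, new row 3: (0, 0, 8, -13); set L[3][1]=-2
k=2: U[2][2]=-2
  eliminate (3,2): mult=-4, new row 3: (0, 0, 0, 3); set L[3][2]=-4

U[2][2] = -2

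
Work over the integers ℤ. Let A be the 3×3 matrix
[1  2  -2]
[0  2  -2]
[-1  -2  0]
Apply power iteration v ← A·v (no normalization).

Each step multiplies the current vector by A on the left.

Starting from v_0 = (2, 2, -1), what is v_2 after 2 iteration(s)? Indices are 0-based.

v_0 = (2, 2, -1).
v_1 = A·v_0 = (8, 6, -6).
v_2 = A·v_1 = (32, 24, -20).

v_2 = (32, 24, -20)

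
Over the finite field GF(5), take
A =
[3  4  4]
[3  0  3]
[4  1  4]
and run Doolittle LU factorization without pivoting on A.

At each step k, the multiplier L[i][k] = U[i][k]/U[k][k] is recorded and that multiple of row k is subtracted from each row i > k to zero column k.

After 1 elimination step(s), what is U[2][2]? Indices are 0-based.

[col 0] pivot 3
  R1 -= 1*R0 → (0, 1, 4)  (L[1][0] := 1)
  R2 -= 3*R0 → (0, 4, 2)  (L[2][0] := 3)

U[2][2] = 2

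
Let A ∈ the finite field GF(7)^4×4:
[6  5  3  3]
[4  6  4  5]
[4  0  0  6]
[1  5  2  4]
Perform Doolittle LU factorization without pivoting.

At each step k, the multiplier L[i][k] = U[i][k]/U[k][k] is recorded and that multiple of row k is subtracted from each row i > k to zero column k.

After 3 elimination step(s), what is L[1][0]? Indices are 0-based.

L[1][0] = 3

k=0: U[0][0]=6
  eliminate (1,0): mult=3, new row 1: (0, 5, 2, 3); set L[1][0]=3
  eliminate (2,0): mult=3, new row 2: (0, 6, 5, 4); set L[2][0]=3
  eliminate (3,0): mult=6, new row 3: (0, 3, 5, 0); set L[3][0]=6
k=1: U[1][1]=5
  eliminate (2,1): mult=4, new row 2: (0, 0, 4, 6); set L[2][1]=4
  eliminate (3,1): mult=2, new row 3: (0, 0, 1, 1); set L[3][1]=2
k=2: U[2][2]=4
  eliminate (3,2): mult=2, new row 3: (0, 0, 0, 3); set L[3][2]=2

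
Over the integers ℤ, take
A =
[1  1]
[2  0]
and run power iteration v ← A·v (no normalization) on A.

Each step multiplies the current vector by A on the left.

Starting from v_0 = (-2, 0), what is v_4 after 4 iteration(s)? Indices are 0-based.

v_0 = (-2, 0).
v_1 = A·v_0 = (-2, -4).
v_2 = A·v_1 = (-6, -4).
v_3 = A·v_2 = (-10, -12).
v_4 = A·v_3 = (-22, -20).

v_4 = (-22, -20)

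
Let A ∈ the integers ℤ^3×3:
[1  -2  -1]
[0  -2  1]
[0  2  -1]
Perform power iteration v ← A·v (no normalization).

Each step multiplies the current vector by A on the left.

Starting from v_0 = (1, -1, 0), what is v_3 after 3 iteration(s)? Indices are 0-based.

v_0 = (1, -1, 0).
v_1 = A·v_0 = (3, 2, -2).
v_2 = A·v_1 = (1, -6, 6).
v_3 = A·v_2 = (7, 18, -18).

v_3 = (7, 18, -18)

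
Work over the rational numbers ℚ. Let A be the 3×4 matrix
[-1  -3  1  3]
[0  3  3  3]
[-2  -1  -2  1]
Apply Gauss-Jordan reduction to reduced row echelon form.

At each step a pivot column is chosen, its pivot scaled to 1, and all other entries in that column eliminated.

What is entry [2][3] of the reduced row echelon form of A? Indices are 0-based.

pivot(0,0)=-1: scale R0 → (1, 3, -1, -3)
  clear (2,0): R2 −= (-2)R0 → (0, 5, -4, -5)
pivot(1,1)=3: scale R1 → (0, 1, 1, 1)
  clear (0,1): R0 −= (3)R1 → (1, 0, -4, -6)
  clear (2,1): R2 −= (5)R1 → (0, 0, -9, -10)
pivot(2,2)=-9: scale R2 → (0, 0, 1, 10/9)
  clear (0,2): R0 −= (-4)R2 → (1, 0, 0, -14/9)
  clear (1,2): R1 −= (1)R2 → (0, 1, 0, -1/9)

M[2][3] = 10/9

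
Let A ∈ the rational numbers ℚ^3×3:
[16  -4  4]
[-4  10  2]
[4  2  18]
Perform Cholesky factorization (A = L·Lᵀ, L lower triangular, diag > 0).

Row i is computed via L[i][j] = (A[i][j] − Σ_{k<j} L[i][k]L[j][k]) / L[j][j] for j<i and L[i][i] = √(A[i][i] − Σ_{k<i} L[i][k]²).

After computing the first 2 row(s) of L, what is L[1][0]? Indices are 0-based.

L[1][0] = -1

Step 1: L[0][0] = √(16) = 4.
  L[1][0] = (-4) / L[0][0] = -1.
Step 2: L[1][1] = √(9) = 3.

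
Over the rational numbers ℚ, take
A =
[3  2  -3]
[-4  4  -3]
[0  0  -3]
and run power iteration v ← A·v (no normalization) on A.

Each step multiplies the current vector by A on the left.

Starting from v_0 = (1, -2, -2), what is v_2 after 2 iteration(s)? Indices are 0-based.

v_2 = (-15, -62, -18)

v_0 = (1, -2, -2).
v_1 = A·v_0 = (5, -6, 6).
v_2 = A·v_1 = (-15, -62, -18).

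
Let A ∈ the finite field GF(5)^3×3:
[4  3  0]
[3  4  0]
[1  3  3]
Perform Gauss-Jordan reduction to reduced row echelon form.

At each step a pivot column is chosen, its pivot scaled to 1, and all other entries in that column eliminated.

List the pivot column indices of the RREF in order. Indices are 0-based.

[1] R0 /= 4  ⇒  (1, 2, 0)
     R1 -= 3·R0  ⇒  (0, 3, 0)
     R2 -= 1·R0  ⇒  (0, 1, 3)
[2] R1 /= 3  ⇒  (0, 1, 0)
     R0 -= 2·R1  ⇒  (1, 0, 0)
     R2 -= 1·R1  ⇒  (0, 0, 3)
[3] R2 /= 3  ⇒  (0, 0, 1)

pivot columns: 0, 1, 2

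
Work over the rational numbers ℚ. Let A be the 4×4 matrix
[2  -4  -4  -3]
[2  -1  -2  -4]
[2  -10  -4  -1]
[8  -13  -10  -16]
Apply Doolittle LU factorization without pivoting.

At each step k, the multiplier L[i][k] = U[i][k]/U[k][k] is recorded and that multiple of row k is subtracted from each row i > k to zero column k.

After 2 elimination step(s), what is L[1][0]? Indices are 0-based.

L[1][0] = 1

Step 1: pivot at (0,0) is 2.
  row1 ← row1 − (1)·row0  ⇒  L[1][0]=1, U row1=(0, 3, 2, -1)
  row2 ← row2 − (1)·row0  ⇒  L[2][0]=1, U row2=(0, -6, 0, 2)
  row3 ← row3 − (4)·row0  ⇒  L[3][0]=4, U row3=(0, 3, 6, -4)
Step 2: pivot at (1,1) is 3.
  row2 ← row2 − (-2)·row1  ⇒  L[2][1]=-2, U row2=(0, 0, 4, 0)
  row3 ← row3 − (1)·row1  ⇒  L[3][1]=1, U row3=(0, 0, 4, -3)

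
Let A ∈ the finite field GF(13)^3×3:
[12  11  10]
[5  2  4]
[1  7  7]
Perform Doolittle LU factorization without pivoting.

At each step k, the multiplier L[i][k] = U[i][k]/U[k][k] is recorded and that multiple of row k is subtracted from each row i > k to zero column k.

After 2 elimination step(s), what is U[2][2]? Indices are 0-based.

U[2][2] = 2

k=0: U[0][0]=12
  eliminate (1,0): mult=8, new row 1: (0, 5, 2); set L[1][0]=8
  eliminate (2,0): mult=12, new row 2: (0, 5, 4); set L[2][0]=12
k=1: U[1][1]=5
  eliminate (2,1): mult=1, new row 2: (0, 0, 2); set L[2][1]=1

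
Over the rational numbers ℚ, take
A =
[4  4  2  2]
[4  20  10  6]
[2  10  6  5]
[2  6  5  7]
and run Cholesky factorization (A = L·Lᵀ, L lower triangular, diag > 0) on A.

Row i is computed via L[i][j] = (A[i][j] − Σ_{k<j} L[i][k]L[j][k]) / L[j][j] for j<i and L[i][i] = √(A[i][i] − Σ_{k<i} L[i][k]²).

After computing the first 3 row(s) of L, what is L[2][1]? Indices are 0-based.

Step 1: L[0][0] = √(4) = 2.
  L[1][0] = (4) / L[0][0] = 2.
Step 2: L[1][1] = √(16) = 4.
  L[2][0] = (2) / L[0][0] = 1.
  L[2][1] = (8) / L[1][1] = 2.
Step 3: L[2][2] = √(1) = 1.

L[2][1] = 2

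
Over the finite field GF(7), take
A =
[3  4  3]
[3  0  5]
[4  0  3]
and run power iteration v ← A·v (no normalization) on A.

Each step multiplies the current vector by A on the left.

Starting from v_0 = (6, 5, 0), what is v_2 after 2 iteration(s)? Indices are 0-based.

v_2 = (6, 3, 0)

v_0 = (6, 5, 0).
v_1 = A·v_0 = (3, 4, 3).
v_2 = A·v_1 = (6, 3, 0).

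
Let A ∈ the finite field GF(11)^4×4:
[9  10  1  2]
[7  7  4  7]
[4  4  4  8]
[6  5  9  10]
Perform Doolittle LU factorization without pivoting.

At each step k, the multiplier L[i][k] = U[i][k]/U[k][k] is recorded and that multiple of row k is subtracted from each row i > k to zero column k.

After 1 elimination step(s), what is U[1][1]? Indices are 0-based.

U[1][1] = 9

[col 0] pivot 9
  R1 -= 2*R0 → (0, 9, 2, 3)  (L[1][0] := 2)
  R2 -= 9*R0 → (0, 2, 6, 1)  (L[2][0] := 9)
  R3 -= 8*R0 → (0, 2, 1, 5)  (L[3][0] := 8)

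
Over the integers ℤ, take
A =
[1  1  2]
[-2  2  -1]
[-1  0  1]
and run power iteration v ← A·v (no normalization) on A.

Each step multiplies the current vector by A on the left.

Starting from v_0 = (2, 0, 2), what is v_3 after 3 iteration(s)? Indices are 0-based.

v_0 = (2, 0, 2).
v_1 = A·v_0 = (6, -6, 0).
v_2 = A·v_1 = (0, -24, -6).
v_3 = A·v_2 = (-36, -42, -6).

v_3 = (-36, -42, -6)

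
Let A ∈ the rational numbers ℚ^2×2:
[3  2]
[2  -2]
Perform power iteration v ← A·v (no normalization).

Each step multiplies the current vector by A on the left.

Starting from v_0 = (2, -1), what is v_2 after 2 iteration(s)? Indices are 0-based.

v_2 = (24, -4)

v_0 = (2, -1).
v_1 = A·v_0 = (4, 6).
v_2 = A·v_1 = (24, -4).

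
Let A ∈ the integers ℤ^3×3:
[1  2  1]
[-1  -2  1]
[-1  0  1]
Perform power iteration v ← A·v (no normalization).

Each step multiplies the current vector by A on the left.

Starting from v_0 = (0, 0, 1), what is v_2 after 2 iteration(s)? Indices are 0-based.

v_0 = (0, 0, 1).
v_1 = A·v_0 = (1, 1, 1).
v_2 = A·v_1 = (4, -2, 0).

v_2 = (4, -2, 0)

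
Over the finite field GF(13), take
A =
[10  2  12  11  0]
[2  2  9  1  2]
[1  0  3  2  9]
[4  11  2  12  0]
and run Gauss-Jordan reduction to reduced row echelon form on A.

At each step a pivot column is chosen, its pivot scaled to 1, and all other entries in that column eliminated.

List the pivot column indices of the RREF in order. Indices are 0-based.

pivot columns: 0, 1, 2, 3

pivot(0,0)=10: scale R0 → (1, 8, 9, 5, 0)
  clear (1,0): R1 −= (2)R0 → (0, 12, 4, 4, 2)
  clear (2,0): R2 −= (1)R0 → (0, 5, 7, 10, 9)
  clear (3,0): R3 −= (4)R0 → (0, 5, 5, 5, 0)
pivot(1,1)=12: scale R1 → (0, 1, 9, 9, 11)
  clear (0,1): R0 −= (8)R1 → (1, 0, 2, 11, 3)
  clear (2,1): R2 −= (5)R1 → (0, 0, 1, 4, 6)
  clear (3,1): R3 −= (5)R1 → (0, 0, 12, 12, 10)
pivot(2,2)=1: scale R2 → (0, 0, 1, 4, 6)
  clear (0,2): R0 −= (2)R2 → (1, 0, 0, 3, 4)
  clear (1,2): R1 −= (9)R2 → (0, 1, 0, 12, 9)
  clear (3,2): R3 −= (12)R2 → (0, 0, 0, 3, 3)
pivot(3,3)=3: scale R3 → (0, 0, 0, 1, 1)
  clear (0,3): R0 −= (3)R3 → (1, 0, 0, 0, 1)
  clear (1,3): R1 −= (12)R3 → (0, 1, 0, 0, 10)
  clear (2,3): R2 −= (4)R3 → (0, 0, 1, 0, 2)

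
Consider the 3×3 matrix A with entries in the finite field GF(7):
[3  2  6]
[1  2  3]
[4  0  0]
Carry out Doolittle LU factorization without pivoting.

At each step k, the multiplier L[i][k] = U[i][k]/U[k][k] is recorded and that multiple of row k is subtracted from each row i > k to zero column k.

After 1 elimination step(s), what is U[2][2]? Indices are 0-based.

Step 1: pivot at (0,0) is 3.
  row1 ← row1 − (5)·row0  ⇒  L[1][0]=5, U row1=(0, 6, 1)
  row2 ← row2 − (6)·row0  ⇒  L[2][0]=6, U row2=(0, 2, 6)

U[2][2] = 6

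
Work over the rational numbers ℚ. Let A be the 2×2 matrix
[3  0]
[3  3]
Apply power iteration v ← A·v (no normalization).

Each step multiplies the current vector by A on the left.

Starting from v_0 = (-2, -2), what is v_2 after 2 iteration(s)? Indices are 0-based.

v_0 = (-2, -2).
v_1 = A·v_0 = (-6, -12).
v_2 = A·v_1 = (-18, -54).

v_2 = (-18, -54)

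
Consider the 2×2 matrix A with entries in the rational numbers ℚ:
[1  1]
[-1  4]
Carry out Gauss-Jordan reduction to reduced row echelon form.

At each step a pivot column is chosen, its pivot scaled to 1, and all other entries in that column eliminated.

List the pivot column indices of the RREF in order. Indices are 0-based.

pivot(0,0)=1: scale R0 → (1, 1)
  clear (1,0): R1 −= (-1)R0 → (0, 5)
pivot(1,1)=5: scale R1 → (0, 1)
  clear (0,1): R0 −= (1)R1 → (1, 0)

pivot columns: 0, 1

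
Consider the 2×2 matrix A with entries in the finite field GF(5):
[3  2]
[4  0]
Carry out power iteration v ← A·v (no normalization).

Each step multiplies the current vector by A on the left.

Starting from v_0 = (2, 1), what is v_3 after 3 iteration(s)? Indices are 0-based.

v_0 = (2, 1).
v_1 = A·v_0 = (3, 3).
v_2 = A·v_1 = (0, 2).
v_3 = A·v_2 = (4, 0).

v_3 = (4, 0)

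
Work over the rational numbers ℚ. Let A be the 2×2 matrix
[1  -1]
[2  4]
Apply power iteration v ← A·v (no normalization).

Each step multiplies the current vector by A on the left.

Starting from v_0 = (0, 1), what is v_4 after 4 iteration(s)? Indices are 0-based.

v_0 = (0, 1).
v_1 = A·v_0 = (-1, 4).
v_2 = A·v_1 = (-5, 14).
v_3 = A·v_2 = (-19, 46).
v_4 = A·v_3 = (-65, 146).

v_4 = (-65, 146)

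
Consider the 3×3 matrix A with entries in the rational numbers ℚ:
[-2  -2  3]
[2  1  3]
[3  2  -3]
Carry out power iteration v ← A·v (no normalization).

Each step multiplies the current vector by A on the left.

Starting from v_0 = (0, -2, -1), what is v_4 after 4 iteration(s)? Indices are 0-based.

v_0 = (0, -2, -1).
v_1 = A·v_0 = (1, -5, -1).
v_2 = A·v_1 = (5, -6, -4).
v_3 = A·v_2 = (-10, -8, 15).
v_4 = A·v_3 = (81, 17, -91).

v_4 = (81, 17, -91)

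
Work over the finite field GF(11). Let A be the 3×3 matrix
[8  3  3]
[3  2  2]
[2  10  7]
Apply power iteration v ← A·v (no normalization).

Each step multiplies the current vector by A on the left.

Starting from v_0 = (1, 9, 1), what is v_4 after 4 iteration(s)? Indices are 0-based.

v_0 = (1, 9, 1).
v_1 = A·v_0 = (5, 1, 0).
v_2 = A·v_1 = (10, 6, 9).
v_3 = A·v_2 = (4, 5, 0).
v_4 = A·v_3 = (3, 0, 3).

v_4 = (3, 0, 3)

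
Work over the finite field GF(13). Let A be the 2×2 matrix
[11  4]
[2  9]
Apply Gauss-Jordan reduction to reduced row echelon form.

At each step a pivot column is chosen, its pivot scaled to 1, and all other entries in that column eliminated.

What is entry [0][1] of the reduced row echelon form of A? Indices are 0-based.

pivot(0,0)=11: scale R0 → (1, 11)
  clear (1,0): R1 −= (2)R0 → (0, 0)
col 1: no nonzero at/below row 1; advance.

M[0][1] = 11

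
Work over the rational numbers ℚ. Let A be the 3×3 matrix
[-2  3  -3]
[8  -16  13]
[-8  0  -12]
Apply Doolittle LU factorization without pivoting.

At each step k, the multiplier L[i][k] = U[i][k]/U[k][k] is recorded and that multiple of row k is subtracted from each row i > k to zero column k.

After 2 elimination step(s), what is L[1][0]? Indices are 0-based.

L[1][0] = -4

Step 1: pivot at (0,0) is -2.
  row1 ← row1 − (-4)·row0  ⇒  L[1][0]=-4, U row1=(0, -4, 1)
  row2 ← row2 − (4)·row0  ⇒  L[2][0]=4, U row2=(0, -12, 0)
Step 2: pivot at (1,1) is -4.
  row2 ← row2 − (3)·row1  ⇒  L[2][1]=3, U row2=(0, 0, -3)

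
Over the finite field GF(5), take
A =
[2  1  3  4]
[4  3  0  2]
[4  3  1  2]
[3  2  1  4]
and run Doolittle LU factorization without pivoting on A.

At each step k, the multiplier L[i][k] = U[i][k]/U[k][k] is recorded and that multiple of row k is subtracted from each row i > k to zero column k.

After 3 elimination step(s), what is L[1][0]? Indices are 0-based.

L[1][0] = 2

[col 0] pivot 2
  R1 -= 2*R0 → (0, 1, 4, 4)  (L[1][0] := 2)
  R2 -= 2*R0 → (0, 1, 0, 4)  (L[2][0] := 2)
  R3 -= 4*R0 → (0, 3, 4, 3)  (L[3][0] := 4)
[col 1] pivot 1
  R2 -= 1*R1 → (0, 0, 1, 0)  (L[2][1] := 1)
  R3 -= 3*R1 → (0, 0, 2, 1)  (L[3][1] := 3)
[col 2] pivot 1
  R3 -= 2*R2 → (0, 0, 0, 1)  (L[3][2] := 2)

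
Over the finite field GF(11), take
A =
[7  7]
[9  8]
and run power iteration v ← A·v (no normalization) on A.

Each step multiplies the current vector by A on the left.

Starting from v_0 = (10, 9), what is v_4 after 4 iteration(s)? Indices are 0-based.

v_4 = (3, 0)

v_0 = (10, 9).
v_1 = A·v_0 = (1, 8).
v_2 = A·v_1 = (8, 7).
v_3 = A·v_2 = (6, 7).
v_4 = A·v_3 = (3, 0).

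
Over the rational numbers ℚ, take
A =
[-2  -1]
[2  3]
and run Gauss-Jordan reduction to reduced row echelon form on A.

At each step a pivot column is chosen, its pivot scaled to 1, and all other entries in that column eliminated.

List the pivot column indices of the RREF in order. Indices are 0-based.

pivot columns: 0, 1

step 1: normalize row 0 (÷-2) = (1, 1/2)
  row 1: subtract 2×row0 = (0, 2)
step 2: normalize row 1 (÷2) = (0, 1)
  row 0: subtract 1/2×row1 = (1, 0)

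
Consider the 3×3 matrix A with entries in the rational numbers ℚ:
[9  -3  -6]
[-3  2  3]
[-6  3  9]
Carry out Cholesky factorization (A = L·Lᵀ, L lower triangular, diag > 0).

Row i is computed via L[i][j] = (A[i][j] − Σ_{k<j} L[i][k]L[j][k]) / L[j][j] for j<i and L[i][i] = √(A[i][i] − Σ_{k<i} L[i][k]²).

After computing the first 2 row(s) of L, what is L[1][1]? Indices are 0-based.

L[1][1] = 1

Step 1: L[0][0] = √(9) = 3.
  L[1][0] = (-3) / L[0][0] = -1.
Step 2: L[1][1] = √(1) = 1.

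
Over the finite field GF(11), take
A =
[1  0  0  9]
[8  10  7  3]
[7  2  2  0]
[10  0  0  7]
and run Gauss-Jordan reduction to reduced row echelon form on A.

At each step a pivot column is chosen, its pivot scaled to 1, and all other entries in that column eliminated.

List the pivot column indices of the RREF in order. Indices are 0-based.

pivot columns: 0, 1, 2, 3

[1] R0 /= 1  ⇒  (1, 0, 0, 9)
     R1 -= 8·R0  ⇒  (0, 10, 7, 8)
     R2 -= 7·R0  ⇒  (0, 2, 2, 3)
     R3 -= 10·R0  ⇒  (0, 0, 0, 5)
[2] R1 /= 10  ⇒  (0, 1, 4, 3)
     R2 -= 2·R1  ⇒  (0, 0, 5, 8)
[3] R2 /= 5  ⇒  (0, 0, 1, 6)
     R1 -= 4·R2  ⇒  (0, 1, 0, 1)
[4] R3 /= 5  ⇒  (0, 0, 0, 1)
     R0 -= 9·R3  ⇒  (1, 0, 0, 0)
     R1 -= 1·R3  ⇒  (0, 1, 0, 0)
     R2 -= 6·R3  ⇒  (0, 0, 1, 0)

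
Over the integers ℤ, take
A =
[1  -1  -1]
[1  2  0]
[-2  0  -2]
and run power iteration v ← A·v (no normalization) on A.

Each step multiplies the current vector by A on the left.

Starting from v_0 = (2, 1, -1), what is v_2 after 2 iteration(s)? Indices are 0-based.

v_0 = (2, 1, -1).
v_1 = A·v_0 = (2, 4, -2).
v_2 = A·v_1 = (0, 10, 0).

v_2 = (0, 10, 0)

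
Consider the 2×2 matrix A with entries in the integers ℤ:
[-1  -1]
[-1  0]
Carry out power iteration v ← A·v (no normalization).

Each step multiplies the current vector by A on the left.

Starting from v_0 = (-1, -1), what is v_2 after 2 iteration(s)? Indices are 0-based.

v_2 = (-3, -2)

v_0 = (-1, -1).
v_1 = A·v_0 = (2, 1).
v_2 = A·v_1 = (-3, -2).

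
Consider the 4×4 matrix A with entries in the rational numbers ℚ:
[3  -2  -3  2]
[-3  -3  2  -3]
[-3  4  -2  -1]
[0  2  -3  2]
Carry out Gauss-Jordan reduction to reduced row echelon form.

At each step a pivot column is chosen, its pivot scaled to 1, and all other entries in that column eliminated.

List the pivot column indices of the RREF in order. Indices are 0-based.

step 1: normalize row 0 (÷3) = (1, -2/3, -1, 2/3)
  row 1: subtract -3×row0 = (0, -5, -1, -1)
  row 2: subtract -3×row0 = (0, 2, -5, 1)
step 2: normalize row 1 (÷-5) = (0, 1, 1/5, 1/5)
  row 0: subtract -2/3×row1 = (1, 0, -13/15, 4/5)
  row 2: subtract 2×row1 = (0, 0, -27/5, 3/5)
  row 3: subtract 2×row1 = (0, 0, -17/5, 8/5)
step 3: normalize row 2 (÷-27/5) = (0, 0, 1, -1/9)
  row 0: subtract -13/15×row2 = (1, 0, 0, 19/27)
  row 1: subtract 1/5×row2 = (0, 1, 0, 2/9)
  row 3: subtract -17/5×row2 = (0, 0, 0, 11/9)
step 4: normalize row 3 (÷11/9) = (0, 0, 0, 1)
  row 0: subtract 19/27×row3 = (1, 0, 0, 0)
  row 1: subtract 2/9×row3 = (0, 1, 0, 0)
  row 2: subtract -1/9×row3 = (0, 0, 1, 0)

pivot columns: 0, 1, 2, 3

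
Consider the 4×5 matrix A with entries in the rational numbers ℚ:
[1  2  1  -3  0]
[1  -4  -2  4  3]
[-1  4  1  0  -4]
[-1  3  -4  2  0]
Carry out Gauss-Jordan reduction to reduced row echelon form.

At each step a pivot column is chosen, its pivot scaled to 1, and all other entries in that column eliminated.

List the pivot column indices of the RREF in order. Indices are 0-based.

pivot(0,0)=1: scale R0 → (1, 2, 1, -3, 0)
  clear (1,0): R1 −= (1)R0 → (0, -6, -3, 7, 3)
  clear (2,0): R2 −= (-1)R0 → (0, 6, 2, -3, -4)
  clear (3,0): R3 −= (-1)R0 → (0, 5, -3, -1, 0)
pivot(1,1)=-6: scale R1 → (0, 1, 1/2, -7/6, -1/2)
  clear (0,1): R0 −= (2)R1 → (1, 0, 0, -2/3, 1)
  clear (2,1): R2 −= (6)R1 → (0, 0, -1, 4, -1)
  clear (3,1): R3 −= (5)R1 → (0, 0, -11/2, 29/6, 5/2)
pivot(2,2)=-1: scale R2 → (0, 0, 1, -4, 1)
  clear (1,2): R1 −= (1/2)R2 → (0, 1, 0, 5/6, -1)
  clear (3,2): R3 −= (-11/2)R2 → (0, 0, 0, -103/6, 8)
pivot(3,3)=-103/6: scale R3 → (0, 0, 0, 1, -48/103)
  clear (0,3): R0 −= (-2/3)R3 → (1, 0, 0, 0, 71/103)
  clear (1,3): R1 −= (5/6)R3 → (0, 1, 0, 0, -63/103)
  clear (2,3): R2 −= (-4)R3 → (0, 0, 1, 0, -89/103)

pivot columns: 0, 1, 2, 3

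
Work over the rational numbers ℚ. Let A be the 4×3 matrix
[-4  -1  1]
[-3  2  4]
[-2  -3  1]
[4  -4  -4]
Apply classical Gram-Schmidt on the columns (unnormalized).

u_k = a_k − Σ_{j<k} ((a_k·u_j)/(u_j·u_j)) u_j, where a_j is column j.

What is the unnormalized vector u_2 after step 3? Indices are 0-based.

u_2 = (-79/67, 250/201, 187/201, 44/201)

Step 1: u_0 = a_0 = (-4, -3, -2, 4).
Step 2: u_1 = a_1 − (-4/15)·u_0 = (-31/15, 6/5, -53/15, -44/15).
Step 3: u_2 = a_2 − (-34/45)·u_0 − (82/201)·u_1 = (-79/67, 250/201, 187/201, 44/201).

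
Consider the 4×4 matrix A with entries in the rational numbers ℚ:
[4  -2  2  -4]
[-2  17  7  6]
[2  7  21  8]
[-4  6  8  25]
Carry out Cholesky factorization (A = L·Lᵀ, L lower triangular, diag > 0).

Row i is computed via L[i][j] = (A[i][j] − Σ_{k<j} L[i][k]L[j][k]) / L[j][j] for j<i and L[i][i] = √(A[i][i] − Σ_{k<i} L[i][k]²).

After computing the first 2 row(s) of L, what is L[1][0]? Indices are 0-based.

Step 1: L[0][0] = √(4) = 2.
  L[1][0] = (-2) / L[0][0] = -1.
Step 2: L[1][1] = √(16) = 4.

L[1][0] = -1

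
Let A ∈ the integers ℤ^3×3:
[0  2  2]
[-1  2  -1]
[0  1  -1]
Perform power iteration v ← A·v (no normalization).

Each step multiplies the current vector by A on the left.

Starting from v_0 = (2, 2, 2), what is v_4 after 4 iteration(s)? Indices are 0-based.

v_0 = (2, 2, 2).
v_1 = A·v_0 = (8, 0, 0).
v_2 = A·v_1 = (0, -8, 0).
v_3 = A·v_2 = (-16, -16, -8).
v_4 = A·v_3 = (-48, -8, -8).

v_4 = (-48, -8, -8)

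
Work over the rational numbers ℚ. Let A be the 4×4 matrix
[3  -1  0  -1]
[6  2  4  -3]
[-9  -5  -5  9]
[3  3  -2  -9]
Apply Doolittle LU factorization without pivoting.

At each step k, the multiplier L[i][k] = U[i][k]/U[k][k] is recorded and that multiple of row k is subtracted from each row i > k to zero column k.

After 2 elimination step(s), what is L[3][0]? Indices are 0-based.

[col 0] pivot 3
  R1 -= 2*R0 → (0, 4, 4, -1)  (L[1][0] := 2)
  R2 -= -3*R0 → (0, -8, -5, 6)  (L[2][0] := -3)
  R3 -= 1*R0 → (0, 4, -2, -8)  (L[3][0] := 1)
[col 1] pivot 4
  R2 -= -2*R1 → (0, 0, 3, 4)  (L[2][1] := -2)
  R3 -= 1*R1 → (0, 0, -6, -7)  (L[3][1] := 1)

L[3][0] = 1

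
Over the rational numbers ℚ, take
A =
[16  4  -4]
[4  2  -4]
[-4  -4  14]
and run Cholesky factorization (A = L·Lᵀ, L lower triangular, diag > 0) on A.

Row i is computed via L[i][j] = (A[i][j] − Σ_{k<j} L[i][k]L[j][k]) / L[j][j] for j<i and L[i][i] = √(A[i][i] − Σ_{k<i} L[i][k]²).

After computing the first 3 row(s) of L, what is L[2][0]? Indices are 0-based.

Step 1: L[0][0] = √(16) = 4.
  L[1][0] = (4) / L[0][0] = 1.
Step 2: L[1][1] = √(1) = 1.
  L[2][0] = (-4) / L[0][0] = -1.
  L[2][1] = (-3) / L[1][1] = -3.
Step 3: L[2][2] = √(4) = 2.

L[2][0] = -1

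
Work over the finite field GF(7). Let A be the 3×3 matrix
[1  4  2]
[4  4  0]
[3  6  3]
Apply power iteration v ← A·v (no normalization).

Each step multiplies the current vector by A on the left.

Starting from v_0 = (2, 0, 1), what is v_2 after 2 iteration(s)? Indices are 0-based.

v_2 = (5, 6, 3)

v_0 = (2, 0, 1).
v_1 = A·v_0 = (4, 1, 2).
v_2 = A·v_1 = (5, 6, 3).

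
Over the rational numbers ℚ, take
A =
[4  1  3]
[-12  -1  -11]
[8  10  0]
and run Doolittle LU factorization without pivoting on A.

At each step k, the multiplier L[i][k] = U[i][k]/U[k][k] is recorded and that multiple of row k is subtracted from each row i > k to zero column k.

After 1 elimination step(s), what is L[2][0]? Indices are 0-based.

Step 1: pivot at (0,0) is 4.
  row1 ← row1 − (-3)·row0  ⇒  L[1][0]=-3, U row1=(0, 2, -2)
  row2 ← row2 − (2)·row0  ⇒  L[2][0]=2, U row2=(0, 8, -6)

L[2][0] = 2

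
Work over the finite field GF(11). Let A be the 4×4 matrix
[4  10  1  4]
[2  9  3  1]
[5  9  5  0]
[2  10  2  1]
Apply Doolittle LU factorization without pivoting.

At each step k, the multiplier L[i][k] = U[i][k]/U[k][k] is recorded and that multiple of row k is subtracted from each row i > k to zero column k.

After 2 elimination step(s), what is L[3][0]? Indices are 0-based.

L[3][0] = 6

[col 0] pivot 4
  R1 -= 6*R0 → (0, 4, 8, 10)  (L[1][0] := 6)
  R2 -= 4*R0 → (0, 2, 1, 6)  (L[2][0] := 4)
  R3 -= 6*R0 → (0, 5, 7, 10)  (L[3][0] := 6)
[col 1] pivot 4
  R2 -= 6*R1 → (0, 0, 8, 1)  (L[2][1] := 6)
  R3 -= 4*R1 → (0, 0, 8, 3)  (L[3][1] := 4)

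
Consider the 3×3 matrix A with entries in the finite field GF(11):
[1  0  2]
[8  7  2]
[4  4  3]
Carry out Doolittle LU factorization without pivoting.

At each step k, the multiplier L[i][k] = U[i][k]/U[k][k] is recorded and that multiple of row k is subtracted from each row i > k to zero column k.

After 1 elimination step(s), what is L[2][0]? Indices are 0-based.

Step 1: pivot at (0,0) is 1.
  row1 ← row1 − (8)·row0  ⇒  L[1][0]=8, U row1=(0, 7, 8)
  row2 ← row2 − (4)·row0  ⇒  L[2][0]=4, U row2=(0, 4, 6)

L[2][0] = 4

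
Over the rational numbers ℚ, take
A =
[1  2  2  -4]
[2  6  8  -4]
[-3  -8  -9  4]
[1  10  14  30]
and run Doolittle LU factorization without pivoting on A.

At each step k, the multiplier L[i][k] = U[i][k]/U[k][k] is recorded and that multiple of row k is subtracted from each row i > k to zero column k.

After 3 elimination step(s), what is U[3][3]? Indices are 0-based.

U[3][3] = 2

k=0: U[0][0]=1
  eliminate (1,0): mult=2, new row 1: (0, 2, 4, 4); set L[1][0]=2
  eliminate (2,0): mult=-3, new row 2: (0, -2, -3, -8); set L[2][0]=-3
  eliminate (3,0): mult=1, new row 3: (0, 8, 12, 34); set L[3][0]=1
k=1: U[1][1]=2
  eliminate (2,1): mult=-1, new row 2: (0, 0, 1, -4); set L[2][1]=-1
  eliminate (3,1): mult=4, new row 3: (0, 0, -4, 18); set L[3][1]=4
k=2: U[2][2]=1
  eliminate (3,2): mult=-4, new row 3: (0, 0, 0, 2); set L[3][2]=-4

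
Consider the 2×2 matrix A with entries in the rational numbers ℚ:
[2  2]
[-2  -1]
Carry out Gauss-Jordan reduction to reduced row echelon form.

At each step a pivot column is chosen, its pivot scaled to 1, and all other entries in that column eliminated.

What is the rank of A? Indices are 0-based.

[1] R0 /= 2  ⇒  (1, 1)
     R1 -= -2·R0  ⇒  (0, 1)
[2] R1 /= 1  ⇒  (0, 1)
     R0 -= 1·R1  ⇒  (1, 0)

rank = 2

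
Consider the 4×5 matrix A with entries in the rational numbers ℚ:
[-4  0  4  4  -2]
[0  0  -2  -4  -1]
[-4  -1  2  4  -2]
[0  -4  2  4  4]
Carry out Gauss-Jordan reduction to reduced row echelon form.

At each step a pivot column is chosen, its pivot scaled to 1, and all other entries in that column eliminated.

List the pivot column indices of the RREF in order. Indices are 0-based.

step 1: normalize row 0 (÷-4) = (1, 0, -1, -1, 1/2)
  row 2: subtract -4×row0 = (0, -1, -2, 0, 0)
step 2: exchange rows 1,2
step 2: normalize row 1 (÷-1) = (0, 1, 2, 0, 0)
  row 3: subtract -4×row1 = (0, 0, 10, 4, 4)
step 3: normalize row 2 (÷-2) = (0, 0, 1, 2, 1/2)
  row 0: subtract -1×row2 = (1, 0, 0, 1, 1)
  row 1: subtract 2×row2 = (0, 1, 0, -4, -1)
  row 3: subtract 10×row2 = (0, 0, 0, -16, -1)
step 4: normalize row 3 (÷-16) = (0, 0, 0, 1, 1/16)
  row 0: subtract 1×row3 = (1, 0, 0, 0, 15/16)
  row 1: subtract -4×row3 = (0, 1, 0, 0, -3/4)
  row 2: subtract 2×row3 = (0, 0, 1, 0, 3/8)

pivot columns: 0, 1, 2, 3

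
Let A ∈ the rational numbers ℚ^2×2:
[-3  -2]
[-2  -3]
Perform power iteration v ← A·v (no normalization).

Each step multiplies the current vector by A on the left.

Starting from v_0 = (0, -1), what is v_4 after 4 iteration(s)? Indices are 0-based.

v_4 = (-312, -313)

v_0 = (0, -1).
v_1 = A·v_0 = (2, 3).
v_2 = A·v_1 = (-12, -13).
v_3 = A·v_2 = (62, 63).
v_4 = A·v_3 = (-312, -313).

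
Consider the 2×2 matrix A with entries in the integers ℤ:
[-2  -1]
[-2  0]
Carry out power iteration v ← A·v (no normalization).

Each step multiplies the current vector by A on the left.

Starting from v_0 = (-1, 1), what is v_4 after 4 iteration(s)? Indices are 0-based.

v_0 = (-1, 1).
v_1 = A·v_0 = (1, 2).
v_2 = A·v_1 = (-4, -2).
v_3 = A·v_2 = (10, 8).
v_4 = A·v_3 = (-28, -20).

v_4 = (-28, -20)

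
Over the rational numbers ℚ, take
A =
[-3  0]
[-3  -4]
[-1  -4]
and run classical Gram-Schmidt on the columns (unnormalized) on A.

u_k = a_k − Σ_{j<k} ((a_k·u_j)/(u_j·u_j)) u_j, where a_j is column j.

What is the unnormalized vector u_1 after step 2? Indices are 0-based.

Step 1: u_0 = a_0 = (-3, -3, -1).
Step 2: u_1 = a_1 − (16/19)·u_0 = (48/19, -28/19, -60/19).

u_1 = (48/19, -28/19, -60/19)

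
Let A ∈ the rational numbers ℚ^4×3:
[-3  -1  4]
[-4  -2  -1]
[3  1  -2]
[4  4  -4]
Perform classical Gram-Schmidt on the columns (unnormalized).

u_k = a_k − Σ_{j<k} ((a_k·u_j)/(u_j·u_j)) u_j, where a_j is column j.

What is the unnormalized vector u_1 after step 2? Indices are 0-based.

Step 1: u_0 = a_0 = (-3, -4, 3, 4).
Step 2: u_1 = a_1 − (3/5)·u_0 = (4/5, 2/5, -4/5, 8/5).

u_1 = (4/5, 2/5, -4/5, 8/5)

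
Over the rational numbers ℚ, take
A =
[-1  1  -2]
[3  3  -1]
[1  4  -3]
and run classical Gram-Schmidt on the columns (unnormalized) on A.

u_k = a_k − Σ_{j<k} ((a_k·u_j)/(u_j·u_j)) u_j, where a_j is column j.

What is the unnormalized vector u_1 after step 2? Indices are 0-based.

Step 1: u_0 = a_0 = (-1, 3, 1).
Step 2: u_1 = a_1 − (12/11)·u_0 = (23/11, -3/11, 32/11).

u_1 = (23/11, -3/11, 32/11)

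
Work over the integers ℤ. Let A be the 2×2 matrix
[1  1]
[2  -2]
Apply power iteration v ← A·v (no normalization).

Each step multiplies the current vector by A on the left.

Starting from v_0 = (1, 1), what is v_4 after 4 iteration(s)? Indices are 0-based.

v_4 = (2, 20)

v_0 = (1, 1).
v_1 = A·v_0 = (2, 0).
v_2 = A·v_1 = (2, 4).
v_3 = A·v_2 = (6, -4).
v_4 = A·v_3 = (2, 20).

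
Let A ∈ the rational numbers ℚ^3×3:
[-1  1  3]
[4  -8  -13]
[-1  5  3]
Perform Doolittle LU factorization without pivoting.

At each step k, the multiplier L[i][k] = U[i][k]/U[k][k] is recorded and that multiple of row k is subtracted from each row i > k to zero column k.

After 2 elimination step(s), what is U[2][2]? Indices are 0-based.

U[2][2] = -1

k=0: U[0][0]=-1
  eliminate (1,0): mult=-4, new row 1: (0, -4, -1); set L[1][0]=-4
  eliminate (2,0): mult=1, new row 2: (0, 4, 0); set L[2][0]=1
k=1: U[1][1]=-4
  eliminate (2,1): mult=-1, new row 2: (0, 0, -1); set L[2][1]=-1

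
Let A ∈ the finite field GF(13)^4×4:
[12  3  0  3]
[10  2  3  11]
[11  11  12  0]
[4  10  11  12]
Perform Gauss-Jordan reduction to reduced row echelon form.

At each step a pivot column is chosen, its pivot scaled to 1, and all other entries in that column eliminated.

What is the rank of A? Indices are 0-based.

[1] R0 /= 12  ⇒  (1, 10, 0, 10)
     R1 -= 10·R0  ⇒  (0, 6, 3, 2)
     R2 -= 11·R0  ⇒  (0, 5, 12, 7)
     R3 -= 4·R0  ⇒  (0, 9, 11, 11)
[2] R1 /= 6  ⇒  (0, 1, 7, 9)
     R0 -= 10·R1  ⇒  (1, 0, 8, 11)
     R2 -= 5·R1  ⇒  (0, 0, 3, 1)
     R3 -= 9·R1  ⇒  (0, 0, 0, 8)
[3] R2 /= 3  ⇒  (0, 0, 1, 9)
     R0 -= 8·R2  ⇒  (1, 0, 0, 4)
     R1 -= 7·R2  ⇒  (0, 1, 0, 11)
[4] R3 /= 8  ⇒  (0, 0, 0, 1)
     R0 -= 4·R3  ⇒  (1, 0, 0, 0)
     R1 -= 11·R3  ⇒  (0, 1, 0, 0)
     R2 -= 9·R3  ⇒  (0, 0, 1, 0)

rank = 4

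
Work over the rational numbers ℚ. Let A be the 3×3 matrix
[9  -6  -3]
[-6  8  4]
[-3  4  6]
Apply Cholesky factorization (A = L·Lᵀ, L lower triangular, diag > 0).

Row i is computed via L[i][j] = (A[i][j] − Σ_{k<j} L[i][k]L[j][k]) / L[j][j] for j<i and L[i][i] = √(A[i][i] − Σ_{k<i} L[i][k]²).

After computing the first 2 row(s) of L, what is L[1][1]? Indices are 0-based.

L[1][1] = 2

Step 1: L[0][0] = √(9) = 3.
  L[1][0] = (-6) / L[0][0] = -2.
Step 2: L[1][1] = √(4) = 2.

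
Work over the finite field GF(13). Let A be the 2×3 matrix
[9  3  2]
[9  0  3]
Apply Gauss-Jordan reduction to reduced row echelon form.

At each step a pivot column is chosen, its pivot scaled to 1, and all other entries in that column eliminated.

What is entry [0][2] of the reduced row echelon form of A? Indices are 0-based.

M[0][2] = 9

[1] R0 /= 9  ⇒  (1, 9, 6)
     R1 -= 9·R0  ⇒  (0, 10, 1)
[2] R1 /= 10  ⇒  (0, 1, 4)
     R0 -= 9·R1  ⇒  (1, 0, 9)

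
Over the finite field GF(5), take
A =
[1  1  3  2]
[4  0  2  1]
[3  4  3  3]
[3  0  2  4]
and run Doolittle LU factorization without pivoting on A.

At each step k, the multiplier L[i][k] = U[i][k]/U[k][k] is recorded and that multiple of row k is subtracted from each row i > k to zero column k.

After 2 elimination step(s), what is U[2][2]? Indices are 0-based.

k=0: U[0][0]=1
  eliminate (1,0): mult=4, new row 1: (0, 1, 0, 3); set L[1][0]=4
  eliminate (2,0): mult=3, new row 2: (0, 1, 4, 2); set L[2][0]=3
  eliminate (3,0): mult=3, new row 3: (0, 2, 3, 3); set L[3][0]=3
k=1: U[1][1]=1
  eliminate (2,1): mult=1, new row 2: (0, 0, 4, 4); set L[2][1]=1
  eliminate (3,1): mult=2, new row 3: (0, 0, 3, 2); set L[3][1]=2

U[2][2] = 4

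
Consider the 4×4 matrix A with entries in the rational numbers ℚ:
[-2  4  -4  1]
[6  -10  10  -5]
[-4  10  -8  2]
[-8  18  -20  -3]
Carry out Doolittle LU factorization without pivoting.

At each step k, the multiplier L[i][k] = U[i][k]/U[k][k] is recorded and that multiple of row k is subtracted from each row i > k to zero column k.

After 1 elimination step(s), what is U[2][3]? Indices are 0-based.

[col 0] pivot -2
  R1 -= -3*R0 → (0, 2, -2, -2)  (L[1][0] := -3)
  R2 -= 2*R0 → (0, 2, 0, 0)  (L[2][0] := 2)
  R3 -= 4*R0 → (0, 2, -4, -7)  (L[3][0] := 4)

U[2][3] = 0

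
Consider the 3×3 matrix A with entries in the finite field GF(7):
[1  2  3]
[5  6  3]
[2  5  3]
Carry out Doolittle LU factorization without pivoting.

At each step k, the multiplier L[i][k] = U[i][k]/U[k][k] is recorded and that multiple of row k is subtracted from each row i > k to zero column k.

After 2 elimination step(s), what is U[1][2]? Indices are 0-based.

[col 0] pivot 1
  R1 -= 5*R0 → (0, 3, 2)  (L[1][0] := 5)
  R2 -= 2*R0 → (0, 1, 4)  (L[2][0] := 2)
[col 1] pivot 3
  R2 -= 5*R1 → (0, 0, 1)  (L[2][1] := 5)

U[1][2] = 2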